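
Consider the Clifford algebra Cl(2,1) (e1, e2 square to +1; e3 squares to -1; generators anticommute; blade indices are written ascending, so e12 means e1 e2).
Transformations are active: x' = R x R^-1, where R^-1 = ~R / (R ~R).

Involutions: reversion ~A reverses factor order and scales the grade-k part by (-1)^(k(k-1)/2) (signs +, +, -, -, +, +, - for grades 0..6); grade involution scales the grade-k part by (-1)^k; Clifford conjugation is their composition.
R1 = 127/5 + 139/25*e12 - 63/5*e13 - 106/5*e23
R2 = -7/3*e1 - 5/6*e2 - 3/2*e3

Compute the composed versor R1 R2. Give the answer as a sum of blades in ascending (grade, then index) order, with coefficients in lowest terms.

Distribute over the terms of R2 (each basis-blade product reordered to ascending indices, repeated generators contracted through their squares):
R1 (-7/3*e1) = -889/15*e1 + 973/75*e2 - 147/5*e3 + 742/15*e123
R1 (-5/6*e2) = -139/30*e1 - 127/6*e2 - 53/3*e3 - 21/2*e123
R1 (-3/2*e3) = -189/10*e1 - 159/5*e2 - 381/10*e3 - 417/50*e123
Summing the partial products and collecting blades:
Answer: -414/5*e1 - 5999/150*e2 - 511/6*e3 + 2297/75*e123


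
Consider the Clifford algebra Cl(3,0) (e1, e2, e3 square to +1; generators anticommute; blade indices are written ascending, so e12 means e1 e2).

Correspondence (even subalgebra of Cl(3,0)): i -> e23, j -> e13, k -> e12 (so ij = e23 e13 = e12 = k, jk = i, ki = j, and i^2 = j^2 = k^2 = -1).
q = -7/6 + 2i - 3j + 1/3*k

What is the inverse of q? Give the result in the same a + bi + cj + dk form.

In blades: q = -7/6 + 1/3*e12 - 3*e13 + 2*e23.
With qbar = -7/6 - 1/3*e12 + 3*e13 - 2*e23 (scalar fixed, mapped units negated), q qbar = 521/36 (the sum of squared coefficients), so q^-1 = qbar / (521/36) = -42/521 - 12/521*e12 + 108/521*e13 - 72/521*e23; translating back:
Answer: -42/521 - 72/521*i + 108/521*j - 12/521*k


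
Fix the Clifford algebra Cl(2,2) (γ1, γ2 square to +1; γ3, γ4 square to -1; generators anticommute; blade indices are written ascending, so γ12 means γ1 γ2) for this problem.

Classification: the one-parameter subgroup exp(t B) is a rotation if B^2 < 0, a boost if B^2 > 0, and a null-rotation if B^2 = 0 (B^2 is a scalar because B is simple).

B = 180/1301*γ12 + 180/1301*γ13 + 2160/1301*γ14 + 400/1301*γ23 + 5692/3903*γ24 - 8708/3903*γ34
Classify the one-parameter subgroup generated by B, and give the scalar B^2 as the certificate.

B^2 term by term: the squares give (180/1301)^2*(γ12)^2 + (180/1301)^2*(γ13)^2 + (2160/1301)^2*(γ14)^2 + (400/1301)^2*(γ23)^2 + (5692/3903)^2*(γ24)^2 + (-8708/3903)^2*(γ34)^2 = 32400/1692601*(-1) + 32400/1692601*(+1) + 4665600/1692601*(+1) + 160000/1692601*(+1) + 32398864/15233409*(+1) + 75829264/15233409*(-1) = 0 (each basis 2-blade squares to minus the product of its generators' squares); cross terms between blades sharing an index anticommute and cancel; the commuting (index-disjoint) pairs give grade-4 terms 2*c*c'*(blade product), which cancel blade by blade — γ1234: -1044960/1692601 - 683040/1692601 + 1728000/1692601 = 0 — confirming B is simple. So B^2 = 0.
Answer: null-rotation, certificate B^2 = 0. One invariant decides it: the square 0 survives every conjugation, and its sign is exactly the classification.


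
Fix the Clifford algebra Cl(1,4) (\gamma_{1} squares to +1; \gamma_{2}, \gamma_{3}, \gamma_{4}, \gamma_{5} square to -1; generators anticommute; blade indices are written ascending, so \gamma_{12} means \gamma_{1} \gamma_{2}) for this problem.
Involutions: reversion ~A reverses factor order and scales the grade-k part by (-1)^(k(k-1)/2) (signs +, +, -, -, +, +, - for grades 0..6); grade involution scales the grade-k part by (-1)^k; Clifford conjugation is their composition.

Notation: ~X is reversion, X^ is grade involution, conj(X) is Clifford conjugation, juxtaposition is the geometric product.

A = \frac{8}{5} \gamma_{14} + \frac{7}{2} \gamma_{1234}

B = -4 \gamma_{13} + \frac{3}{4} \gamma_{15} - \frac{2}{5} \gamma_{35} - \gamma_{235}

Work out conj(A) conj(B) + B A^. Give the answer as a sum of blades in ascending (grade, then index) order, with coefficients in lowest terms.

first term: -14 \gamma_{24} - \frac{32}{5} \gamma_{34} - \frac{6}{5} \gamma_{45} + \frac{7}{2} \gamma_{145} + \frac{7}{5} \gamma_{1245} + \frac{16}{25} \gamma_{1345} + \frac{21}{8} \gamma_{2345} + \frac{8}{5} \gamma_{12345}
second term: 14 \gamma_{24} + \frac{32}{5} \gamma_{34} + \frac{6}{5} \gamma_{45} + \frac{7}{2} \gamma_{145} + \frac{7}{5} \gamma_{1245} + \frac{16}{25} \gamma_{1345} + \frac{21}{8} \gamma_{2345} - \frac{8}{5} \gamma_{12345}
Answer: 7 \gamma_{145} + \frac{14}{5} \gamma_{1245} + \frac{32}{25} \gamma_{1345} + \frac{21}{4} \gamma_{2345}


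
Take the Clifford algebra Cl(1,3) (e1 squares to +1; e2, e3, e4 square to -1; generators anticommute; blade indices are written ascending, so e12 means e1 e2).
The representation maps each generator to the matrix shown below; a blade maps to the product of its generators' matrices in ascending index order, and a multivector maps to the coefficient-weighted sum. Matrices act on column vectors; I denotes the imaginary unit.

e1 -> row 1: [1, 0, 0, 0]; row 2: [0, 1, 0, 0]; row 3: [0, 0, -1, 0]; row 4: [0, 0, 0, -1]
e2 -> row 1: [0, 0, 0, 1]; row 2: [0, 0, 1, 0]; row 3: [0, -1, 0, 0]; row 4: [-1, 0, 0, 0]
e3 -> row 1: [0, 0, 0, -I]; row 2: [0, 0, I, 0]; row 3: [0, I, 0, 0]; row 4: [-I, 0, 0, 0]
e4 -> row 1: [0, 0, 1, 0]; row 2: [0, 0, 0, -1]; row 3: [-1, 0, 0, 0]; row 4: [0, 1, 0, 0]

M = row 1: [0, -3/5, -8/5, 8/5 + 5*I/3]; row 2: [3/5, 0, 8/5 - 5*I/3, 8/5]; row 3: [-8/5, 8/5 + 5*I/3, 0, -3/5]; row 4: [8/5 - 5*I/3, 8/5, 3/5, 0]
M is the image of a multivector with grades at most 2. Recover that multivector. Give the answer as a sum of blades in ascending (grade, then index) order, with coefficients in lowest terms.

Method: the blade images are trace-orthogonal — tr(rho(e_A) rho(e_B)^-1) = 4 if A = B and 0 otherwise — and rho(e_A)^-1 = (e_A)^2 * rho(e_A) with (e_A)^2 = +1 or -1, so the coefficient of e_A in the preimage is (e_A)^2 * tr(M rho(e_A))/4.
Nonzero projections over blades of grade <= 2: e12: (e12)^2 = +1, tr(M rho(e12)) = 32/5, coefficient 8/5; e13: (e13)^2 = +1, tr(M rho(e13)) = -20/3, coefficient -5/3; e14: (e14)^2 = +1, tr(M rho(e14)) = -32/5, coefficient -8/5; e24: (e24)^2 = -1, tr(M rho(e24)) = 12/5, coefficient -3/5. Every other blade of grade <= 2 projects to 0.
Answer: 8/5*e12 - 5/3*e13 - 8/5*e14 - 3/5*e24


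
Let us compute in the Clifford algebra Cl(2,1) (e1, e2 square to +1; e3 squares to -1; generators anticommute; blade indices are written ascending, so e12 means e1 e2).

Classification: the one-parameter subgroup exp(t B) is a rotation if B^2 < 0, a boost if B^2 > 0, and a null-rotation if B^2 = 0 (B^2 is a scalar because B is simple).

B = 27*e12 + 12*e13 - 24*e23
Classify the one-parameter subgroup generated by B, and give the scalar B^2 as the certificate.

B^2 term by term: the squares give (27)^2*(e12)^2 + (12)^2*(e13)^2 + (-24)^2*(e23)^2 = 729*(-1) + 144*(+1) + 576*(+1) = -9 (each basis 2-blade squares to minus the product of its generators' squares); cross terms between blades sharing an index anticommute and cancel. So B^2 = -9.
Answer: rotation, certificate B^2 = -9. The invariant at work: B^2 = -9 is unchanged by conjugation, hence its sign classifies the subgroup whatever basis B is written in.


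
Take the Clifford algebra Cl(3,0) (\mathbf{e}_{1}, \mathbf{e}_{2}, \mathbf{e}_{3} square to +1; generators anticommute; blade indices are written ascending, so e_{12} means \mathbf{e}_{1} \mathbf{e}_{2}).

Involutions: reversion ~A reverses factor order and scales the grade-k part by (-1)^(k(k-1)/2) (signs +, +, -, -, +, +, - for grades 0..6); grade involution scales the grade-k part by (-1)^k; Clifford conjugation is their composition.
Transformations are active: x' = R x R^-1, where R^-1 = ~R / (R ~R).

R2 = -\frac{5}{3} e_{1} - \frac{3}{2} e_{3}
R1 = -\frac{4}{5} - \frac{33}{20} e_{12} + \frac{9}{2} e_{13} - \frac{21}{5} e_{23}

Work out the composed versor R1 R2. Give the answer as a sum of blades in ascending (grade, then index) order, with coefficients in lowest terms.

Distribute over the terms of R2 (each basis-blade product reordered to ascending indices, repeated generators contracted through their squares):
R1 (-\frac{5}{3} e_{1}) = \frac{4}{3} e_{1} - \frac{11}{4} e_{2} + \frac{15}{2} e_{3} + 7 e_{123}
R1 (-\frac{3}{2} e_{3}) = -\frac{27}{4} e_{1} + \frac{63}{10} e_{2} + \frac{6}{5} e_{3} + \frac{99}{40} e_{123}
Summing the partial products and collecting blades:
Answer: -\frac{65}{12} e_{1} + \frac{71}{20} e_{2} + \frac{87}{10} e_{3} + \frac{379}{40} e_{123}


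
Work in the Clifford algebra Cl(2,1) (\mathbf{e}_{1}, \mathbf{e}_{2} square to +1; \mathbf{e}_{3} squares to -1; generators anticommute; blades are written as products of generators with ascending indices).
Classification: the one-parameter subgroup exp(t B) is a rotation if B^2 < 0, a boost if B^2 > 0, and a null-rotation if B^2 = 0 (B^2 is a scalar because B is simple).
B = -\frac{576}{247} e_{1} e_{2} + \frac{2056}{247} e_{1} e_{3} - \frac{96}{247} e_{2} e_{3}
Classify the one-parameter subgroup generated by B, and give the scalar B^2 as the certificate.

B^2 term by term: the squares give (-\frac{576}{247})^2*(e_{1} e_{2})^2 + (\frac{2056}{247})^2*(e_{1} e_{3})^2 + (-\frac{96}{247})^2*(e_{2} e_{3})^2 = \frac{331776}{61009}*(-1) + \frac{4227136}{61009}*(+1) + \frac{9216}{61009}*(+1) = 64 (each basis 2-blade squares to minus the product of its generators' squares); cross terms between blades sharing an index anticommute and cancel. So B^2 = 64.
Answer: boost, certificate B^2 = 64. One invariant decides it: the square 64 survives every conjugation, and its sign is exactly the classification.


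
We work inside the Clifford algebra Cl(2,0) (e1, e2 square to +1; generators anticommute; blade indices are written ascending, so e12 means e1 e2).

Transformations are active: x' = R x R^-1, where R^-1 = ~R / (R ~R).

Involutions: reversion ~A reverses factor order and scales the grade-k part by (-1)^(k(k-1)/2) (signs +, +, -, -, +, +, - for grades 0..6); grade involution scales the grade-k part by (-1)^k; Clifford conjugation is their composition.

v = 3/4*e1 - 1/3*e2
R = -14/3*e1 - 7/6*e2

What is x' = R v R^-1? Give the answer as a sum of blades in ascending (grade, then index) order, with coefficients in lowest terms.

~R = -14/3*e1 - 7/6*e2, and R ~R = 833/36, so R^-1 = ~R / (833/36).
R v = -28/9 + 175/72*e12
Answer: 103/204*e1 + 11/17*e2


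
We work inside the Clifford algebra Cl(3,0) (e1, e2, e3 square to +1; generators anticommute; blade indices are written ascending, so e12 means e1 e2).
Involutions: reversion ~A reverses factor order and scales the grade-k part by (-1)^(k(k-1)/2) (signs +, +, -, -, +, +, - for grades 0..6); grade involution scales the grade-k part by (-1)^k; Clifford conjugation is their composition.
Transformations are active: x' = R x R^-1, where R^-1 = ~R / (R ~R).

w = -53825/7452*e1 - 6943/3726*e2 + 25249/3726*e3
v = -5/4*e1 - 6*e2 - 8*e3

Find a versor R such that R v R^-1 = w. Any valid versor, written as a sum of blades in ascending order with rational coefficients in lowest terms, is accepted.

Key observation: q(v) = q(w) = 1625/16 (sandwiches preserve the norm), so R = v + w = -15785/1863*e1 - 29299/3726*e2 - 4559/3726*e3 works whenever it is invertible — the component of v along it is kept and (v - w)/2 reverses, sending v to w.
Answer: -15785/1863*e1 - 29299/3726*e2 - 4559/3726*e3


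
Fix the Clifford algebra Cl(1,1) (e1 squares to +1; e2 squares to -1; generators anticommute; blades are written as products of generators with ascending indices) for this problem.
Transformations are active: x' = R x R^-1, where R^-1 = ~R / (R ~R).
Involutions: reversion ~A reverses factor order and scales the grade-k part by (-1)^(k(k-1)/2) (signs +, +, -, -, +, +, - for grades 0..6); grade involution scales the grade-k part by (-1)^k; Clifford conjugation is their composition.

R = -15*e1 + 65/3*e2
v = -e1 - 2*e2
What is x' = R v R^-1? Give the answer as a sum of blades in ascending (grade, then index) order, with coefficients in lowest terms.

~R = -15*e1 + 65/3*e2, and R ~R = -2200/9, so R^-1 = ~R / (-2200/9).
R v = 175/3 + 155/3*e1 e2
Answer: 359/44*e1 - 367/44*e2


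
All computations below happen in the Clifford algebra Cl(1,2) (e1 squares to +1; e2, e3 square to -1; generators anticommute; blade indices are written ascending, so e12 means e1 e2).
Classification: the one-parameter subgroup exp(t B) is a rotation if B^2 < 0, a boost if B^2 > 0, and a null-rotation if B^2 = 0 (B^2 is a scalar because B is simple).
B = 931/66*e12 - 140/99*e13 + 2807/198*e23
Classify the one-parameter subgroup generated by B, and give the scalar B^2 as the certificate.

B^2 term by term: the squares give (931/66)^2*(e12)^2 + (-140/99)^2*(e13)^2 + (2807/198)^2*(e23)^2 = 866761/4356*(+1) + 19600/9801*(+1) + 7879249/39204*(-1) = 0 (each basis 2-blade squares to minus the product of its generators' squares); cross terms between blades sharing an index anticommute and cancel. So B^2 = 0.
Answer: null-rotation, certificate B^2 = 0. Because 0 is invariant under every versor sandwich, the classification follows from its sign alone.


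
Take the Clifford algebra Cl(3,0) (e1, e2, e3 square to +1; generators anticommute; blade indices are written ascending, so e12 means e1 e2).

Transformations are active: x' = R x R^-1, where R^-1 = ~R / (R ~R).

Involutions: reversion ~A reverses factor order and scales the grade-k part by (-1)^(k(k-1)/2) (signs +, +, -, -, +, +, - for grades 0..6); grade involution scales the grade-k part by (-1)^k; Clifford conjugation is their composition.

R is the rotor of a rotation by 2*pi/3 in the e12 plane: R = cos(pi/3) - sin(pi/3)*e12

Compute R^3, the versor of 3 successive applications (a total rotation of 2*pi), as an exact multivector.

Because a rotor carries half the rotation angle, composing 3 copies of this e12-plane rotor multiplies the phase: 3*(pi/3) = pi, hence R^3 = cos(pi) - sin(pi)*e12.
cos(pi) = -1 and sin(pi) = 0, so R^3 = -1. The total rotation 2*pi is 1 full turn, so every vector returns to itself, yet the rotor is -1, on the OTHER sheet of the double cover (an odd number of 2*pi turns).
Answer: -1


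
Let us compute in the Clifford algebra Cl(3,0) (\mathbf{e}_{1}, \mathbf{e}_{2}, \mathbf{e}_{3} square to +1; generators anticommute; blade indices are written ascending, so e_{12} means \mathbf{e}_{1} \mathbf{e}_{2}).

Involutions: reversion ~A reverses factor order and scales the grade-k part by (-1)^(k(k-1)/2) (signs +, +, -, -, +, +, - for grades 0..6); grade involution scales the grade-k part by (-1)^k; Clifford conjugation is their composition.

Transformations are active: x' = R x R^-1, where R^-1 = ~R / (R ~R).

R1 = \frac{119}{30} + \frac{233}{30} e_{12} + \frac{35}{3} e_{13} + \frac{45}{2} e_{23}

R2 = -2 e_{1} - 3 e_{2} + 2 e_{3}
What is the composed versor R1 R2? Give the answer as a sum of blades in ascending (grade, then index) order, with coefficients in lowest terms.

Distribute over the terms of R2 (each basis-blade product reordered to ascending indices, repeated generators contracted through their squares):
R1 (-2 e_{1}) = -\frac{119}{15} e_{1} + \frac{233}{15} e_{2} + \frac{70}{3} e_{3} - 45 e_{123}
R1 (-3 e_{2}) = -\frac{233}{10} e_{1} - \frac{119}{10} e_{2} + \frac{135}{2} e_{3} + 35 e_{123}
R1 (2 e_{3}) = \frac{70}{3} e_{1} + 45 e_{2} + \frac{119}{15} e_{3} + \frac{233}{15} e_{123}
Summing the partial products and collecting blades:
Answer: -\frac{79}{10} e_{1} + \frac{1459}{30} e_{2} + \frac{2963}{30} e_{3} + \frac{83}{15} e_{123}


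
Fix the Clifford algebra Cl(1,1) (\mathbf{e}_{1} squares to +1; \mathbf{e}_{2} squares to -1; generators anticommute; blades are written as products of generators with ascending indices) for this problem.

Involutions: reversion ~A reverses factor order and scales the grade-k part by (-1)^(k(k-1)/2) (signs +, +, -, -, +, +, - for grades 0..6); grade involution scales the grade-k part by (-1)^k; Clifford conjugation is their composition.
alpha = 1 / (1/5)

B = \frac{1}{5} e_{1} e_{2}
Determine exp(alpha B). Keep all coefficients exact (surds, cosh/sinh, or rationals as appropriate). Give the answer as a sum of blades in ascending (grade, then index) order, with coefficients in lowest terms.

B^2 = (\frac{1}{5})^2*(e_{1} e_{2})^2 = \frac{1}{25}*(+1) = \frac{1}{25} (a basis 2-blade squares to minus the product of its generators' squares).
B^2 = \frac{1}{25} — hyperbolic case — the even/odd split gives cosh and sinh: l = \frac{1}{5}, alpha*l = 1, so exp(alpha B) = cosh(1) + (sinh(1)/(\frac{1}{5}))*B = \cosh{\left(1 \right)} + (5 \sinh{\left(1 \right)})*B.
Answer: \cosh{\left(1 \right)} + \sinh{\left(1 \right)} e_{1} e_{2}


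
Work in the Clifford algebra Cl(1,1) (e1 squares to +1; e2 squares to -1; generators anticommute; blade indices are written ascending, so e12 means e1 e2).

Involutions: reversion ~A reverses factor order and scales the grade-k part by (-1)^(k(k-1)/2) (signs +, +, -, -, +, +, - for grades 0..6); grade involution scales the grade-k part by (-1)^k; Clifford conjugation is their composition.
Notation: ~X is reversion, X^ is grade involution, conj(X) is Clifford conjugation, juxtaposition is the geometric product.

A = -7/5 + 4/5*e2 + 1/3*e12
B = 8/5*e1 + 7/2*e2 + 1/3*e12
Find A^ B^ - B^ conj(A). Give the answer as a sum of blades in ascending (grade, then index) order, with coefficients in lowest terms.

first term: -121/45 + 157/50*e1 + 163/30*e2 - 131/75*e12
second term: -131/45 + 551/150*e1 + 163/30*e2 + 61/75*e12
Answer: 2/9 - 8/15*e1 - 64/25*e12


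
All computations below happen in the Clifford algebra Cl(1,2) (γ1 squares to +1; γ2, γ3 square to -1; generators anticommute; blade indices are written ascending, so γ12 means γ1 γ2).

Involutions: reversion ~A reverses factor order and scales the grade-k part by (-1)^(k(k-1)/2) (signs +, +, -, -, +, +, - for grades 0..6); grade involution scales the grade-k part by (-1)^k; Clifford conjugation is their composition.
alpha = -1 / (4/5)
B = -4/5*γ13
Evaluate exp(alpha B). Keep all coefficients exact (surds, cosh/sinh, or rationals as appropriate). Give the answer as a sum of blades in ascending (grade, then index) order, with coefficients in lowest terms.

B^2 = (-4/5)^2*(γ13)^2 = 16/25*(+1) = 16/25 (a basis 2-blade squares to minus the product of its generators' squares).
B^2 = 16/25 — hyperbolic case — the even/odd split gives cosh and sinh: l = 4/5, alpha*l = -1, so exp(alpha B) = cosh(-1) + (sinh(-1)/(4/5))*B = cosh(1) + (-5*sinh(1)/4)*B.
Answer: cosh(1) + sinh(1)*γ13


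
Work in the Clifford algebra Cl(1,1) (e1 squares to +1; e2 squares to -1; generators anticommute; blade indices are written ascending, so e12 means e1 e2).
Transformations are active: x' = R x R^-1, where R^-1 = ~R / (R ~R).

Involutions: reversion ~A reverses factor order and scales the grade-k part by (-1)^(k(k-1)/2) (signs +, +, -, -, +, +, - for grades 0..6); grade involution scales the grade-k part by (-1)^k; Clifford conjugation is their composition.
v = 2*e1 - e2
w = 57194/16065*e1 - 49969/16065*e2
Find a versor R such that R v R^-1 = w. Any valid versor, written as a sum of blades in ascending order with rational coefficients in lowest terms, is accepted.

Why this works: both vectors square to 3, so q(v) = q(w) and R = v + w = 89324/16065*e1 - 66034/16065*e2 carries v to w — its own direction survives, the complement (v - w)/2 flips.
Answer: 89324/16065*e1 - 66034/16065*e2


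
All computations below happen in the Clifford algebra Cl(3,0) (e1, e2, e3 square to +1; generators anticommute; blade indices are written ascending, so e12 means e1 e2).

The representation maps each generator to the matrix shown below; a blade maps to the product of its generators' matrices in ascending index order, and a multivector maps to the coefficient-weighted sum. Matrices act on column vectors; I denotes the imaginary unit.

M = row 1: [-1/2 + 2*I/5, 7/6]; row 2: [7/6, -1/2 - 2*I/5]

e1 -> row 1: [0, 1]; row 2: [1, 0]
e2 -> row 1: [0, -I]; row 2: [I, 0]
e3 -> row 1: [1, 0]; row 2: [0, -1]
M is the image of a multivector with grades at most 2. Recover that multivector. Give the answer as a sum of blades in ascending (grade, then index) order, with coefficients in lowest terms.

Method: 1, rho(e1), rho(e2), rho(e3) form a trace-orthogonal basis of the 2x2 complex matrices (tr(X Y) = 2 if X = Y, else 0), so M = m0*1 + m1*rho(e1) + m2*rho(e2) + m3*rho(e3) with m0 = tr(M)/2 = -1/2, m1 = tr(M rho(e1))/2 = 7/6, m2 = tr(M rho(e2))/2 = 0, m3 = tr(M rho(e3))/2 = 2*I/5.
Multiplying table entries, the bivector images are rho(e12) = I*rho(e3), rho(e13) = -I*rho(e2), rho(e23) = I*rho(e1); with real blade coefficients the real parts of m0..m3 are the coefficients of 1, e1, e2, e3 and the imaginary parts give the bivectors (e23: Im m1, e13: -Im m2, e12: Im m3).
Answer: -1/2 + 7/6*e1 + 2/5*e12


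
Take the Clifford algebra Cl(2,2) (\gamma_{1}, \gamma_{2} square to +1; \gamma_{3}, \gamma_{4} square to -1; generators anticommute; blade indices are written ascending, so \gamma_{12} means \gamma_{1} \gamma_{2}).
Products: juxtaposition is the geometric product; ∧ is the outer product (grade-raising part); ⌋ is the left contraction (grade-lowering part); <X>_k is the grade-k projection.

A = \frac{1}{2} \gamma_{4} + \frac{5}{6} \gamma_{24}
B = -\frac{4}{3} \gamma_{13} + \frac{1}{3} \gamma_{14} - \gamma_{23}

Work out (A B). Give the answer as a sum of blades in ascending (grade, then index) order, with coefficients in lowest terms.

step 1: \frac{1}{6} \gamma_{1} - \frac{5}{18} \gamma_{12} - \frac{5}{6} \gamma_{34} - \frac{2}{3} \gamma_{134} - \frac{1}{2} \gamma_{234} + \frac{10}{9} \gamma_{1234}
Answer: \frac{1}{6} \gamma_{1} - \frac{5}{18} \gamma_{12} - \frac{5}{6} \gamma_{34} - \frac{2}{3} \gamma_{134} - \frac{1}{2} \gamma_{234} + \frac{10}{9} \gamma_{1234}


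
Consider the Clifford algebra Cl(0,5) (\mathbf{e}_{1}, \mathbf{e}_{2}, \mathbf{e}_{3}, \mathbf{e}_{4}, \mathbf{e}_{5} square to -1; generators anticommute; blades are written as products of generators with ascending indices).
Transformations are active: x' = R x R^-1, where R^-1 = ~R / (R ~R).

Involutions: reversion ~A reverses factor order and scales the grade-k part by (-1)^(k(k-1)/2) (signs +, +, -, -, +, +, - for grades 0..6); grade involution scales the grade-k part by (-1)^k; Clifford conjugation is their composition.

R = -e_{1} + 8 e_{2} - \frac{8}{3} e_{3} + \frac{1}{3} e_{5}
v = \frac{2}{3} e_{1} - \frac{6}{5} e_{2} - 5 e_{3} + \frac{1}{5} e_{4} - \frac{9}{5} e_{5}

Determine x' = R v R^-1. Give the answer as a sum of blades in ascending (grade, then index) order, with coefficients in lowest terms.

~R = -e_{1} + 8 e_{2} - \frac{8}{3} e_{3} + \frac{1}{3} e_{5}, and R ~R = -\frac{650}{9}, so R^-1 = ~R / (-\frac{650}{9}).
R v = -\frac{37}{15} - \frac{62}{15} e_{1} e_{2} + \frac{61}{9} e_{1} e_{3} - \frac{1}{5} e_{1} e_{4} + \frac{71}{45} e_{1} e_{5} - \frac{216}{5} e_{2} e_{3} + \frac{8}{5} e_{2} e_{4} - 14 e_{2} e_{5} - \frac{8}{15} e_{3} e_{4} + \frac{97}{15} e_{3} e_{5} - \frac{1}{15} e_{4} e_{5}
Answer: -\frac{3583}{4875} e_{1} + \frac{2838}{1625} e_{2} + \frac{7829}{1625} e_{3} - \frac{1}{5} e_{4} + \frac{2962}{1625} e_{5}


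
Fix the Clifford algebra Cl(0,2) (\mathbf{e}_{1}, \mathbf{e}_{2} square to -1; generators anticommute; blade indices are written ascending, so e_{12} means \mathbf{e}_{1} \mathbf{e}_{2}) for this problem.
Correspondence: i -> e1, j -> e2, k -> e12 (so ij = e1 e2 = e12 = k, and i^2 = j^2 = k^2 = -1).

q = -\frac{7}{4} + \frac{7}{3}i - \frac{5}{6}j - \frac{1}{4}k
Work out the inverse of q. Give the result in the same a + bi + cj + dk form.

In blades: q = -\frac{7}{4} + \frac{7}{3} e_{1} - \frac{5}{6} e_{2} - \frac{1}{4} e_{12}.
With qbar = -\frac{7}{4} - \frac{7}{3} e_{1} + \frac{5}{6} e_{2} + \frac{1}{4} e_{12} (scalar fixed, mapped units negated), q qbar = \frac{667}{72} (the sum of squared coefficients), so q^-1 = qbar / (\frac{667}{72}) = -\frac{126}{667} - \frac{168}{667} e_{1} + \frac{60}{667} e_{2} + \frac{18}{667} e_{12}; translating back:
Answer: -\frac{126}{667} - \frac{168}{667}i + \frac{60}{667}j + \frac{18}{667}k


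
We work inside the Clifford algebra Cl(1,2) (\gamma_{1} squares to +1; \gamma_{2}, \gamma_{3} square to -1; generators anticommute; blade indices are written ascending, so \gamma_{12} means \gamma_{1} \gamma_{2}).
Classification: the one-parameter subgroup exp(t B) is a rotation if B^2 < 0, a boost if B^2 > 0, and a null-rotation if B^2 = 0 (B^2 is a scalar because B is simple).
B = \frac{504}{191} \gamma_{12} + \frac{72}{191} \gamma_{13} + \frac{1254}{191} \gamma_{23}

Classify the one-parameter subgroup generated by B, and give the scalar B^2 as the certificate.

B^2 term by term: the squares give (\frac{504}{191})^2*(\gamma_{12})^2 + (\frac{72}{191})^2*(\gamma_{13})^2 + (\frac{1254}{191})^2*(\gamma_{23})^2 = \frac{254016}{36481}*(+1) + \frac{5184}{36481}*(+1) + \frac{1572516}{36481}*(-1) = -36 (each basis 2-blade squares to minus the product of its generators' squares); cross terms between blades sharing an index anticommute and cancel. So B^2 = -36.
Answer: rotation, certificate B^2 = -36. One invariant decides it: the square -36 survives every conjugation, and its sign is exactly the classification.


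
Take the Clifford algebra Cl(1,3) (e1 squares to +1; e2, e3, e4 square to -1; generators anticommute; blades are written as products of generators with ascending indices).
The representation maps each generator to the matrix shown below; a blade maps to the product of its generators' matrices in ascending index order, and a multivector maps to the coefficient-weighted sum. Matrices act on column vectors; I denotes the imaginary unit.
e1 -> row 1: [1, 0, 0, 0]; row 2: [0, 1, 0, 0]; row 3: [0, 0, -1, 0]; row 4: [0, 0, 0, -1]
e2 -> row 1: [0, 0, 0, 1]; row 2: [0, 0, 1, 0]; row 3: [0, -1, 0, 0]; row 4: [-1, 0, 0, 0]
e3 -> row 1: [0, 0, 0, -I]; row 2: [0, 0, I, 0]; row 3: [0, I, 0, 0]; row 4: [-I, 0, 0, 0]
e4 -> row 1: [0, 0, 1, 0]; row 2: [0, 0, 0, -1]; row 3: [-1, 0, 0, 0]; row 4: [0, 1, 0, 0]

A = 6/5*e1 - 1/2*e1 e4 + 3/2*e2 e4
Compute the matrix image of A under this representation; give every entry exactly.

Bivector images (products of the table entries): rho(e1 e4) = rho(e1)rho(e4) = row 1: [0, 0, 1, 0]; row 2: [0, 0, 0, -1]; row 3: [1, 0, 0, 0]; row 4: [0, -1, 0, 0]; rho(e2 e4) = rho(e2)rho(e4) = row 1: [0, 1, 0, 0]; row 2: [-1, 0, 0, 0]; row 3: [0, 0, 0, 1]; row 4: [0, 0, -1, 0].
M = (6/5)*rho(e1) + (-1/2)*rho(e1 e4) + (3/2)*rho(e2 e4), summed entrywise:
Answer: row 1: [6/5, 3/2, -1/2, 0]; row 2: [-3/2, 6/5, 0, 1/2]; row 3: [-1/2, 0, -6/5, 3/2]; row 4: [0, 1/2, -3/2, -6/5]


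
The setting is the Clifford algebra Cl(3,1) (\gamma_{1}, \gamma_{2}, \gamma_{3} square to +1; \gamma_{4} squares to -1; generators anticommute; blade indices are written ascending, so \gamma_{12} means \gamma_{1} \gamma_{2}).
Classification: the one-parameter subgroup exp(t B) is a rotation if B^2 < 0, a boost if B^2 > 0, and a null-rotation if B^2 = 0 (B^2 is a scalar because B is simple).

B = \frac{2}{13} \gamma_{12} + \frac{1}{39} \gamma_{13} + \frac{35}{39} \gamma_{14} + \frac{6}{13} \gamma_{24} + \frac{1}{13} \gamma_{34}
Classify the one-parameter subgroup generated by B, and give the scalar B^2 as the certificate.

B^2 term by term: the squares give (\frac{2}{13})^2*(\gamma_{12})^2 + (\frac{1}{39})^2*(\gamma_{13})^2 + (\frac{35}{39})^2*(\gamma_{14})^2 + (\frac{6}{13})^2*(\gamma_{24})^2 + (\frac{1}{13})^2*(\gamma_{34})^2 = \frac{4}{169}*(-1) + \frac{1}{1521}*(-1) + \frac{1225}{1521}*(+1) + \frac{36}{169}*(+1) + \frac{1}{169}*(+1) = 1 (each basis 2-blade squares to minus the product of its generators' squares); cross terms between blades sharing an index anticommute and cancel; the commuting (index-disjoint) pairs give grade-4 terms 2*c*c'*(blade product), which cancel blade by blade — \gamma_{1234}: \frac{4}{169} - \frac{4}{169} = 0 — confirming B is simple. So B^2 = 1.
Answer: boost, certificate B^2 = 1. The class reads off the invariant scalar 1 directly.


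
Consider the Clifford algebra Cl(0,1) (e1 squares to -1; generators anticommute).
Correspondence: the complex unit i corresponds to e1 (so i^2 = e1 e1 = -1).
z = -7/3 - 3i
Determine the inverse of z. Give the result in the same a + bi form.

In blades: z = -7/3 - 3*e1.
With qbar = -7/3 + 3*e1 (scalar fixed, mapped units negated), z qbar = 130/9 (the sum of squared coefficients), so z^-1 = qbar / (130/9) = -21/130 + 27/130*e1; translating back:
Answer: -21/130 + 27/130*i


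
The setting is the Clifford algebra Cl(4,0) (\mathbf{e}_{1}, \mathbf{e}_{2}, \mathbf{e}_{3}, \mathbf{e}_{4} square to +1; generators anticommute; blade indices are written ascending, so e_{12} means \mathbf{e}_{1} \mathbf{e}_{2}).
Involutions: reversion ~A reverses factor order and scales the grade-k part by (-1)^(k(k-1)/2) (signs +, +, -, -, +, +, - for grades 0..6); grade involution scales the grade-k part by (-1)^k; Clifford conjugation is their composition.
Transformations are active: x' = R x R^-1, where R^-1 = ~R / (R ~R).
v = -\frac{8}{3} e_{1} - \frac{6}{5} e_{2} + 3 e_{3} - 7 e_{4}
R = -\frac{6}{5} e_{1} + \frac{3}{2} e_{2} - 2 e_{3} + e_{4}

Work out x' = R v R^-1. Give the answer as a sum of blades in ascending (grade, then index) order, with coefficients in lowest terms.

~R = -\frac{6}{5} e_{1} + \frac{3}{2} e_{2} - 2 e_{3} + e_{4}, and R ~R = \frac{869}{100}, so R^-1 = ~R / (\frac{869}{100}).
R v = -\frac{58}{5} + \frac{136}{25} e_{12} - \frac{134}{15} e_{13} + \frac{166}{15} e_{14} + \frac{21}{10} e_{23} - \frac{93}{10} e_{24} + 11 e_{34}
Answer: \frac{15304}{2607} e_{1} - \frac{12186}{4345} e_{2} + \frac{2033}{869} e_{3} + \frac{3763}{869} e_{4}


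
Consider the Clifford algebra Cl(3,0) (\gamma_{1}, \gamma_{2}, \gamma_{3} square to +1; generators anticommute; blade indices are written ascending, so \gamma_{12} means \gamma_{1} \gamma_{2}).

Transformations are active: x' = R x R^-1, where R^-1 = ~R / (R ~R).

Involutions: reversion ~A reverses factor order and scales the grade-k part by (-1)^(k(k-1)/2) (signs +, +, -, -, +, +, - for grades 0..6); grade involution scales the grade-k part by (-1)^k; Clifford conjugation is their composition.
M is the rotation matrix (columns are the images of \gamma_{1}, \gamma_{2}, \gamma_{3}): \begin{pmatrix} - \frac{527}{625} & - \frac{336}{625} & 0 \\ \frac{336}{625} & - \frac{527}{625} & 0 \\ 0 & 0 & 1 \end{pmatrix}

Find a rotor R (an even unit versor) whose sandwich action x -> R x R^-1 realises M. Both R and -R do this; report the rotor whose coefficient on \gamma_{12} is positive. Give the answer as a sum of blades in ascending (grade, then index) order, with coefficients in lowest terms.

Method: write R = a + b12*\gamma_{12} + b13*\gamma_{13} + b23*\gamma_{23} with a^2 + b12^2 + b13^2 + b23^2 = 1 (so R^-1 = ~R). Expanding the columns R e_j ~R gives tr M = 4a^2 - 1 and, from the antisymmetric part, M21 - M12 = -4a*b12, M13 - M31 = 4a*b13, M32 - M23 = -4a*b23.
Here tr M = -\frac{429}{625}, so a^2 = (1 + tr M)/4 = \frac{49}{625} and a = ±\frac{7}{25}. Taking a = \frac{7}{25}: M21 - M12 = \frac{672}{625}, M13 - M31 = 0, M32 - M23 = 0, giving b12 = -\frac{24}{25}, b13 = 0, b23 = 0, i.e. R = \frac{7}{25} - \frac{24}{25} \gamma_{12}.
Its \gamma_{12} coefficient is negative, so report the other preimage -R.
Answer: -\frac{7}{25} + \frac{24}{25} \gamma_{12}. Note: both R and -R realise this M (trace -\frac{429}{625}); the covering map identifies them, and the \gamma_{12}-coefficient sign is the tie-breaker.


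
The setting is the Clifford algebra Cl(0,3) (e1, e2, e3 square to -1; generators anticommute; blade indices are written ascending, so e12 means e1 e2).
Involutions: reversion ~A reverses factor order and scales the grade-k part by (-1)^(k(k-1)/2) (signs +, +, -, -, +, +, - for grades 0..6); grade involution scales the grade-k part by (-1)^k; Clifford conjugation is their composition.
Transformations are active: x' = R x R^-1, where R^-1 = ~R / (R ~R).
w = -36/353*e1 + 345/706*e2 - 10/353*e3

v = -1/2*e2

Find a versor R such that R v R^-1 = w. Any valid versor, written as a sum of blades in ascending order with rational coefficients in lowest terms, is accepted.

Why this works: both vectors square to -1/4, so q(v) = q(w) and R = v + w = -36/353*e1 - 4/353*e2 - 10/353*e3 carries v to w — its own direction survives, the complement (v - w)/2 flips.
Answer: -36/353*e1 - 4/353*e2 - 10/353*e3


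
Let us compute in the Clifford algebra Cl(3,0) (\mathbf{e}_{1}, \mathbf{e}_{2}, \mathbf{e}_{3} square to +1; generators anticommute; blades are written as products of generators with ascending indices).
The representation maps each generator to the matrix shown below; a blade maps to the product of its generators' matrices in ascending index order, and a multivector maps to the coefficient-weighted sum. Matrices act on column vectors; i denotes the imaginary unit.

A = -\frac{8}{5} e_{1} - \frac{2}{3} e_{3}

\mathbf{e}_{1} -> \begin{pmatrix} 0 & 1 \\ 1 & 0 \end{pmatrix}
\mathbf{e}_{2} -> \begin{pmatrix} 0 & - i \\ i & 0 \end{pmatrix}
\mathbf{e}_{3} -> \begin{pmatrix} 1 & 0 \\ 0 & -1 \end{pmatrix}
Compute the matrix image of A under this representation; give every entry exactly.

M = (-\frac{8}{5})*rho(e_{1}) + (-\frac{2}{3})*rho(e_{3}), summed entrywise:
Answer: \begin{pmatrix} - \frac{2}{3} & - \frac{8}{5} \\ - \frac{8}{5} & \frac{2}{3} \end{pmatrix}


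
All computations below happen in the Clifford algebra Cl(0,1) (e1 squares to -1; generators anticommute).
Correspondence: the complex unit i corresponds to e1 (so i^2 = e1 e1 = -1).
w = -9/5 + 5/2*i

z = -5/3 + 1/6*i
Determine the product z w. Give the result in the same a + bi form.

In blades: z = -5/3 + 1/6*e1, w = -9/5 + 5/2*e1.
Distribute z over w term by term (generator squares from the signature, products reordered to ascending indices): (-5/3)*w = 3 - 25/6*e1; (1/6*e1)*w = -5/12 - 3/10*e1.
Sum: 31/12 - 67/15*e1; translating back through the correspondence:
Answer: 31/12 - 67/15*i


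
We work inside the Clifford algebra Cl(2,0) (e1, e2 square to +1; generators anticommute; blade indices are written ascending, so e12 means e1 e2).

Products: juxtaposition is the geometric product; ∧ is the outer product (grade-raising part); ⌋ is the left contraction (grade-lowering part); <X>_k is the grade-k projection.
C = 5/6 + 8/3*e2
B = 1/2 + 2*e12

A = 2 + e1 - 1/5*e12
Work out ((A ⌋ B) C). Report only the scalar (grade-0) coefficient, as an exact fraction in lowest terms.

step 1: 7/5 + 2*e2 + 4*e12
step 2: 13/2 + 32/3*e1 + 27/5*e2 + 10/3*e12
Answer: 13/2


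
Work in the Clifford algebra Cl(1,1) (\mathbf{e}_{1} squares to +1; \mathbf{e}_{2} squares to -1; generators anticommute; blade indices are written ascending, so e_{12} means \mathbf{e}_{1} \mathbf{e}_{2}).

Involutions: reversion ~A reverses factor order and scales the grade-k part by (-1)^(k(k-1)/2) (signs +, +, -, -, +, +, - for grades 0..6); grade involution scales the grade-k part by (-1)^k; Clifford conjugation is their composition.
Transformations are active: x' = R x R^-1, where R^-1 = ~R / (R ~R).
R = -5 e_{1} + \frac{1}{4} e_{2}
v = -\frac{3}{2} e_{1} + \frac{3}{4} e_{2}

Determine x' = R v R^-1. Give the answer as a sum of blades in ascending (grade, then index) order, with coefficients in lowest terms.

~R = -5 e_{1} + \frac{1}{4} e_{2}, and R ~R = \frac{399}{16}, so R^-1 = ~R / (\frac{399}{16}).
R v = \frac{117}{16} - \frac{27}{8} e_{12}
Answer: -\frac{381}{266} e_{1} - \frac{321}{532} e_{2}


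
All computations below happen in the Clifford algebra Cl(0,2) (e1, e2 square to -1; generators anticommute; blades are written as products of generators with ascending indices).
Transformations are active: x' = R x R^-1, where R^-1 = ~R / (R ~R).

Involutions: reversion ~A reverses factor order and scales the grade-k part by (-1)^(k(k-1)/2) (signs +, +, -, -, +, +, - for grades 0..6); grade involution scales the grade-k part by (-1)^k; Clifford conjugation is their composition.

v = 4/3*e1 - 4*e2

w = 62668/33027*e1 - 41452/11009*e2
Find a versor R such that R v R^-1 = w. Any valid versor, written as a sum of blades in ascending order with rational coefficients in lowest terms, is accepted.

Since q(v) = q(w) = -160/9, the sum R = v + w = 35568/11009*e1 - 85488/11009*e2 does the job whenever invertible.
Answer: 35568/11009*e1 - 85488/11009*e2


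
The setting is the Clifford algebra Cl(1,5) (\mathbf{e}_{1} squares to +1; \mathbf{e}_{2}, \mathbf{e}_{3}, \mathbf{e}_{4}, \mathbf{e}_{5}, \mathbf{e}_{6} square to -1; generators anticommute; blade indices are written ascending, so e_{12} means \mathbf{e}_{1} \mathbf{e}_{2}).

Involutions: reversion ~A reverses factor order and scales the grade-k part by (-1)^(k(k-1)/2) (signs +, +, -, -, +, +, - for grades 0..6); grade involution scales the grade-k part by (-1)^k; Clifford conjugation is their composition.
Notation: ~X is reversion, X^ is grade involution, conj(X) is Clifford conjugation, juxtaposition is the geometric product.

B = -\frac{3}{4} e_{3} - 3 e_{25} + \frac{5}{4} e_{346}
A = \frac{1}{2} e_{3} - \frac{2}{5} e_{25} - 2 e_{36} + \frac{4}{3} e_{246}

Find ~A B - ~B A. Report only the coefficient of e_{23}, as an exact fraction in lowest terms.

first term: \frac{63}{40} + \frac{5}{2} e_{4} - \frac{3}{2} e_{6} + \frac{5}{3} e_{23} - \frac{5}{8} e_{46} + \frac{9}{5} e_{235} + 4 e_{456} + e_{2346} + 6 e_{2356} + \frac{1}{2} e_{23456}
second term: \frac{63}{40} + \frac{5}{2} e_{4} - \frac{3}{2} e_{6} - \frac{5}{3} e_{23} + \frac{5}{8} e_{46} - \frac{9}{5} e_{235} - 4 e_{456} + e_{2346} + 6 e_{2356} + \frac{1}{2} e_{23456}
Answer: \frac{10}{3}


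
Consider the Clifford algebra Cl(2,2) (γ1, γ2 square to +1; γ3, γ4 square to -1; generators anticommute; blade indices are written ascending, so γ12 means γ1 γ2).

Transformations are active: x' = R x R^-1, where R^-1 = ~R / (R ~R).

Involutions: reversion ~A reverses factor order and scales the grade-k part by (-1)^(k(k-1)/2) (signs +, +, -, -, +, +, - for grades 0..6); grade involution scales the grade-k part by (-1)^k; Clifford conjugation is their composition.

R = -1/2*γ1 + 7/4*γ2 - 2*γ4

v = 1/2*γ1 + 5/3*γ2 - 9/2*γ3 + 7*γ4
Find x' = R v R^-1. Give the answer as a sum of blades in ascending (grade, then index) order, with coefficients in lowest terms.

~R = -1/2*γ1 + 7/4*γ2 - 2*γ4, and R ~R = -11/16, so R^-1 = ~R / (-11/16).
R v = 50/3 - 41/24*γ12 + 9/4*γ13 - 5/2*γ14 - 63/8*γ23 + 187/12*γ24 - 9*γ34
Answer: 1567/66*γ1 - 2855/33*γ2 + 9/2*γ3 + 2969/33*γ4


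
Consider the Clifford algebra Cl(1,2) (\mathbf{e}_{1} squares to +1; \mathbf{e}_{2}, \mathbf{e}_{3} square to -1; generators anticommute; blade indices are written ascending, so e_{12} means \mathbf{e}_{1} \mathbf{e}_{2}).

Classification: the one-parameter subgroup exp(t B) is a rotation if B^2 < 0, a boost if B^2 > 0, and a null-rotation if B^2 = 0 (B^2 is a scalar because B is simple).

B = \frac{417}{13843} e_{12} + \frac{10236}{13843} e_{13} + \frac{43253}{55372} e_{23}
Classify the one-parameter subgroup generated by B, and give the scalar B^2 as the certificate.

B^2 term by term: the squares give (\frac{417}{13843})^2*(e_{12})^2 + (\frac{10236}{13843})^2*(e_{13})^2 + (\frac{43253}{55372})^2*(e_{23})^2 = \frac{173889}{191628649}*(+1) + \frac{104775696}{191628649}*(+1) + \frac{1870822009}{3066058384}*(-1) = -\frac{1}{16} (each basis 2-blade squares to minus the product of its generators' squares); cross terms between blades sharing an index anticommute and cancel. So B^2 = -\frac{1}{16}.
Answer: rotation, certificate B^2 = -\frac{1}{16}. Why this suffices: the scalar -\frac{1}{16} survives any versor conjugation, so its sign alone determines the class however B is presented.


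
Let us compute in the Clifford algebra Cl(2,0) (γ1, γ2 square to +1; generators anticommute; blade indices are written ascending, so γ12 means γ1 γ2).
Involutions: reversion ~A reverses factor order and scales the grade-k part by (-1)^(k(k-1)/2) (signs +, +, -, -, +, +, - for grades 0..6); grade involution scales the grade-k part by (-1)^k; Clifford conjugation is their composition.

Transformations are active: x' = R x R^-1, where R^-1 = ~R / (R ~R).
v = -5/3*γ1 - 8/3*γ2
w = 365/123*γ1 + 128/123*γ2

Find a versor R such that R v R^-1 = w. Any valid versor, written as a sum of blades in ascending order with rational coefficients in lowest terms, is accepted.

Reasoning: v^2 = w^2 = 89/9 since conjugation preserves the quadratic form; R = v + w = 160/123*γ1 - 200/123*γ2 is then valid when invertible, keeping its own part and reversing (v - w)/2.
Answer: 160/123*γ1 - 200/123*γ2
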